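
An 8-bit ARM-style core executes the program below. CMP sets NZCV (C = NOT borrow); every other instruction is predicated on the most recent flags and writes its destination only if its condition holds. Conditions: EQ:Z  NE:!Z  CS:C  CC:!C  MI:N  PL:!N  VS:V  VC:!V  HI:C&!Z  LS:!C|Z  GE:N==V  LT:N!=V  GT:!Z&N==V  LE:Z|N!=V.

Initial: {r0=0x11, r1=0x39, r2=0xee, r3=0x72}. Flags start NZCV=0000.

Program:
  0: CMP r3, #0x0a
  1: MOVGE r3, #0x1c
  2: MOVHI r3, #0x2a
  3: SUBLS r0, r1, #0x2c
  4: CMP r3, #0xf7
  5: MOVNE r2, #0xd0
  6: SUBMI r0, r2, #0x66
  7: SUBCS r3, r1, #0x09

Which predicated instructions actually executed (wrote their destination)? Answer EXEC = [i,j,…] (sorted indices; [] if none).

EXEC = [1,2,5]

[0] flags=0010 → (cmp)
[1] flags=0010 GE?T → r3=0x1c
[2] flags=0010 HI?T → r3=0x2a
[3] flags=0010 LS?F → skip
[4] flags=0000 → (cmp)
[5] flags=0000 NE?T → r2=0xd0
[6] flags=0000 MI?F → skip
[7] flags=0000 CS?F → skip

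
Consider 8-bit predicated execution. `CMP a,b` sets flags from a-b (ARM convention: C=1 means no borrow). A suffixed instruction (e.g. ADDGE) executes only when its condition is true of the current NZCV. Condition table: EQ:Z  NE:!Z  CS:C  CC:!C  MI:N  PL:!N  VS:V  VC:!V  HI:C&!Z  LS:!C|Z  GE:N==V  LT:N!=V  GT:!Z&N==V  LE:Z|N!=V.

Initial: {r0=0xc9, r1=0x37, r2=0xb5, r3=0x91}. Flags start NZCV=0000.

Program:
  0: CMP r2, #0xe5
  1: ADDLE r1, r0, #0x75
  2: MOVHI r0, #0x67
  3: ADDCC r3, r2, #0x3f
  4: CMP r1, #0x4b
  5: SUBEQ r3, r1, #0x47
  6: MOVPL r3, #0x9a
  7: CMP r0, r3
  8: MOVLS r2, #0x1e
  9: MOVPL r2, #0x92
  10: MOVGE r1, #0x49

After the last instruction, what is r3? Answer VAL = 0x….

[0] flags=1000 → (cmp)
[1] flags=1000 LE?T → r1=0x3e
[2] flags=1000 HI?F → skip
[3] flags=1000 CC?T → r3=0xf4
[4] flags=1000 → (cmp)
[5] flags=1000 EQ?F → skip
[6] flags=1000 PL?F → skip
[7] flags=1000 → (cmp)
[8] flags=1000 LS?T → r2=0x1e
[9] flags=1000 PL?F → skip
[10] flags=1000 GE?F → skip

VAL = 0xf4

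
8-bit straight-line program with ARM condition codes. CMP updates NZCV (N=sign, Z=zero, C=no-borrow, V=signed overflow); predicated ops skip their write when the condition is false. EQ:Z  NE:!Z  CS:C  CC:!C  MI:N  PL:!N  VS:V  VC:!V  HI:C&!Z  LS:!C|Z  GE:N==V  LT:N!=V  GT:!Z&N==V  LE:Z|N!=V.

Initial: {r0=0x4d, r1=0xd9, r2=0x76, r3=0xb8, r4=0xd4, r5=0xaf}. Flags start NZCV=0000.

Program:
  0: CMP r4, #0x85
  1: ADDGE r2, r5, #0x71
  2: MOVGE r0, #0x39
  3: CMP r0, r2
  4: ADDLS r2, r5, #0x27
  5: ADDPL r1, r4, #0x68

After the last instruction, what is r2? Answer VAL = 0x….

VAL = 0x20

[0] flags=0010 → (cmp)
[1] flags=0010 GE?T → r2=0x20
[2] flags=0010 GE?T → r0=0x39
[3] flags=0010 → (cmp)
[4] flags=0010 LS?F → skip
[5] flags=0010 PL?T → r1=0x3c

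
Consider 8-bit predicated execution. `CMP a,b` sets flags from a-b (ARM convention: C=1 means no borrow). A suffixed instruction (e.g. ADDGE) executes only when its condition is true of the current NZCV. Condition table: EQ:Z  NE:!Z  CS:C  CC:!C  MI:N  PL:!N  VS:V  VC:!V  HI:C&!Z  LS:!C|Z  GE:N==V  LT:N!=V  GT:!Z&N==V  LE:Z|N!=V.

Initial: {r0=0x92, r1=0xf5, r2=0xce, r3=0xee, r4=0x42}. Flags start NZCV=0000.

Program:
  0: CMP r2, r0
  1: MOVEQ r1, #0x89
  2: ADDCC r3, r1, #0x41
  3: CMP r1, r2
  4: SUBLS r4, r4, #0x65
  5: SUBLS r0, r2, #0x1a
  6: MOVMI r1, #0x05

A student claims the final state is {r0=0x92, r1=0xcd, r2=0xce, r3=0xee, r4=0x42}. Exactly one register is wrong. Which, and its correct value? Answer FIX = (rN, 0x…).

[0] flags=0010 → (cmp)
[1] flags=0010 EQ?F → skip
[2] flags=0010 CC?F → skip
[3] flags=0010 → (cmp)
[4] flags=0010 LS?F → skip
[5] flags=0010 LS?F → skip
[6] flags=0010 MI?F → skip

FIX = (r1, 0xf5)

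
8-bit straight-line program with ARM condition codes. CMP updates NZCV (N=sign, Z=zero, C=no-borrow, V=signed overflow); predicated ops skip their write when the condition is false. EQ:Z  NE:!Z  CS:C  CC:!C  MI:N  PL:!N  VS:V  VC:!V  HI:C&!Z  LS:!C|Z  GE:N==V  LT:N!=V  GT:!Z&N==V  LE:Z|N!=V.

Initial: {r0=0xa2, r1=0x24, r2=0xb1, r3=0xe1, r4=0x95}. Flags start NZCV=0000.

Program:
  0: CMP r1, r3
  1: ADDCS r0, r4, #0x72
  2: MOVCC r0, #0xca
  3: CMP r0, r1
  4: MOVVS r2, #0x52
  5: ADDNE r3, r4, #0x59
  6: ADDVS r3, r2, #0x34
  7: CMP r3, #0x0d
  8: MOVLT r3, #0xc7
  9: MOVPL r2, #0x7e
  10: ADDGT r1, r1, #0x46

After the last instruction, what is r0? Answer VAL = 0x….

0: ✓ CMP  NZCV=0000
1: · ADDCS
2: ✓ MOVCC  r0←0xca
3: ✓ CMP  NZCV=1010
4: · MOVVS
5: ✓ ADDNE  r3←0xee
6: · ADDVS
7: ✓ CMP  NZCV=1010
8: ✓ MOVLT  r3←0xc7
9: · MOVPL
10: · ADDGT

VAL = 0xca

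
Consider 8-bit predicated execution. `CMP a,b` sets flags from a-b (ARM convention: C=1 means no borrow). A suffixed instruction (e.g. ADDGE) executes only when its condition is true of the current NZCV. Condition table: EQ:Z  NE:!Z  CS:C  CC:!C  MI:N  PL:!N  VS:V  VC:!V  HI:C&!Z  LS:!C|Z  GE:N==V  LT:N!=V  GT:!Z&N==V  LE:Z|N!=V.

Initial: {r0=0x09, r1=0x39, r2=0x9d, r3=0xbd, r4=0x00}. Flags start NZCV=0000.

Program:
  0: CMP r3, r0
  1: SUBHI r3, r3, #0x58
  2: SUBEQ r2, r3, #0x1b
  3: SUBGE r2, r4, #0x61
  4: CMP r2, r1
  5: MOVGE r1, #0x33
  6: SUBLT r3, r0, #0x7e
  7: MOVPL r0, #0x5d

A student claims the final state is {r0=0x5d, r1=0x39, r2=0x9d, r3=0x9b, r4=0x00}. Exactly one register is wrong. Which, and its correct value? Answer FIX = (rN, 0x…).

[0] flags=1010 → (cmp)
[1] flags=1010 HI?T → r3=0x65
[2] flags=1010 EQ?F → skip
[3] flags=1010 GE?F → skip
[4] flags=0011 → (cmp)
[5] flags=0011 GE?F → skip
[6] flags=0011 LT?T → r3=0x8b
[7] flags=0011 PL?T → r0=0x5d

FIX = (r3, 0x8b)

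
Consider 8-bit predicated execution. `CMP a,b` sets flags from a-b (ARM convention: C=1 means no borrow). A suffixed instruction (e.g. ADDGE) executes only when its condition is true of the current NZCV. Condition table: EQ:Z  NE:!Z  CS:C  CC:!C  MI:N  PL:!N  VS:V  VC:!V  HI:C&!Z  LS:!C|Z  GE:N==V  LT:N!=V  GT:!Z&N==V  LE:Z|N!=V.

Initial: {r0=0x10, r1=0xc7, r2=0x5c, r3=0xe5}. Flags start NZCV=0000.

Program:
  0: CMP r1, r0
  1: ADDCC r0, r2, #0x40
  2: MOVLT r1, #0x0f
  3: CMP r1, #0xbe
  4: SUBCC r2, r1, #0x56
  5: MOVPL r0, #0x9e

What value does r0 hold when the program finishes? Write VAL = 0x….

VAL = 0x9e

0: ✓ CMP  NZCV=1010
1: · ADDCC
2: ✓ MOVLT  r1←0x0f
3: ✓ CMP  NZCV=0000
4: ✓ SUBCC  r2←0xb9
5: ✓ MOVPL  r0←0x9e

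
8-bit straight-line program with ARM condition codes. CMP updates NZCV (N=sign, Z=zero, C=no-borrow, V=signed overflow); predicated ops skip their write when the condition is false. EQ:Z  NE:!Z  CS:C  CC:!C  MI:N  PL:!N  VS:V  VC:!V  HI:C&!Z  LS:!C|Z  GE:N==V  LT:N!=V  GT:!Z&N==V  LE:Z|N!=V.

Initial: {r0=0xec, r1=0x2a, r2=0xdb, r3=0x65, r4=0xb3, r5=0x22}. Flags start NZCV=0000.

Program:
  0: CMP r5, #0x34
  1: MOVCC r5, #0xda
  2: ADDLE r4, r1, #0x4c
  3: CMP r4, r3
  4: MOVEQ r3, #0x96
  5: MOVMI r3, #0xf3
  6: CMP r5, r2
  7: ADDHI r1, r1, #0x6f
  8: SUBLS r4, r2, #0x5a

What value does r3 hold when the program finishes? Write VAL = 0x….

[0] flags=1000 → (cmp)
[1] flags=1000 CC?T → r5=0xda
[2] flags=1000 LE?T → r4=0x76
[3] flags=0010 → (cmp)
[4] flags=0010 EQ?F → skip
[5] flags=0010 MI?F → skip
[6] flags=1000 → (cmp)
[7] flags=1000 HI?F → skip
[8] flags=1000 LS?T → r4=0x81

VAL = 0x65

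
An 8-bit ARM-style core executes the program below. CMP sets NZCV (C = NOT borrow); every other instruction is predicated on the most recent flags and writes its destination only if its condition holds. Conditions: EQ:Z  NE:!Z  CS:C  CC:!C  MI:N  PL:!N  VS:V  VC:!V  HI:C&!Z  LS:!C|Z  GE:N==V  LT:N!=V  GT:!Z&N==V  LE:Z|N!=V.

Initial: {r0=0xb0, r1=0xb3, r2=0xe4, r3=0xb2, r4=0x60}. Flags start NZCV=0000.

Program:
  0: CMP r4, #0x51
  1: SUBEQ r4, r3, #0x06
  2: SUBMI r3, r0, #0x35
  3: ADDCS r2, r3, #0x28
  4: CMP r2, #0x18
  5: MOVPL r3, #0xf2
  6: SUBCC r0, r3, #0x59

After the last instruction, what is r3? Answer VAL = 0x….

[0] flags=0010 → (cmp)
[1] flags=0010 EQ?F → skip
[2] flags=0010 MI?F → skip
[3] flags=0010 CS?T → r2=0xda
[4] flags=1010 → (cmp)
[5] flags=1010 PL?F → skip
[6] flags=1010 CC?F → skip

VAL = 0xb2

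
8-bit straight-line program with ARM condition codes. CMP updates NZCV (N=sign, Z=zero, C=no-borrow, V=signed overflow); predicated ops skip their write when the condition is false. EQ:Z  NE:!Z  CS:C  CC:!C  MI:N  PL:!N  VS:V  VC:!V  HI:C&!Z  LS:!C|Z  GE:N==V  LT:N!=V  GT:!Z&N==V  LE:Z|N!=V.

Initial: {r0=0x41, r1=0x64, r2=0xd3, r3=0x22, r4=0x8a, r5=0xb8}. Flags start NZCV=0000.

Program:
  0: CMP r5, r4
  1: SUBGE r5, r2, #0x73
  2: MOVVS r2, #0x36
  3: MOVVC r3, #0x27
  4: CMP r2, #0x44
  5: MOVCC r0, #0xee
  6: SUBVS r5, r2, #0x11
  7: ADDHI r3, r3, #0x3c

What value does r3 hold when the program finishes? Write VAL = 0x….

VAL = 0x63

[0] flags=0010 → (cmp)
[1] flags=0010 GE?T → r5=0x60
[2] flags=0010 VS?F → skip
[3] flags=0010 VC?T → r3=0x27
[4] flags=1010 → (cmp)
[5] flags=1010 CC?F → skip
[6] flags=1010 VS?F → skip
[7] flags=1010 HI?T → r3=0x63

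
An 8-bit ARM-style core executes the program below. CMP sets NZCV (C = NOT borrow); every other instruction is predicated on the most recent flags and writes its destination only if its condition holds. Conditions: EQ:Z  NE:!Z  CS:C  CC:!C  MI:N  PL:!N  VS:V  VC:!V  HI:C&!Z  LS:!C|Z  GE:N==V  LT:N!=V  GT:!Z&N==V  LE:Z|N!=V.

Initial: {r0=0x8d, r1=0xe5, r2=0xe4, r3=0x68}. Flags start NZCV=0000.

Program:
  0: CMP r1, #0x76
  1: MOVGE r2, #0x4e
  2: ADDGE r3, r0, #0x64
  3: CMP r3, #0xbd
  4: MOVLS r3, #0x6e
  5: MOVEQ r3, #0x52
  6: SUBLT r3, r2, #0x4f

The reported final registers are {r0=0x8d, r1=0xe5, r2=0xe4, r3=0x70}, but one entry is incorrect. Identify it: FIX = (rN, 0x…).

[0] flags=0011 → (cmp)
[1] flags=0011 GE?F → skip
[2] flags=0011 GE?F → skip
[3] flags=1001 → (cmp)
[4] flags=1001 LS?T → r3=0x6e
[5] flags=1001 EQ?F → skip
[6] flags=1001 LT?F → skip

FIX = (r3, 0x6e)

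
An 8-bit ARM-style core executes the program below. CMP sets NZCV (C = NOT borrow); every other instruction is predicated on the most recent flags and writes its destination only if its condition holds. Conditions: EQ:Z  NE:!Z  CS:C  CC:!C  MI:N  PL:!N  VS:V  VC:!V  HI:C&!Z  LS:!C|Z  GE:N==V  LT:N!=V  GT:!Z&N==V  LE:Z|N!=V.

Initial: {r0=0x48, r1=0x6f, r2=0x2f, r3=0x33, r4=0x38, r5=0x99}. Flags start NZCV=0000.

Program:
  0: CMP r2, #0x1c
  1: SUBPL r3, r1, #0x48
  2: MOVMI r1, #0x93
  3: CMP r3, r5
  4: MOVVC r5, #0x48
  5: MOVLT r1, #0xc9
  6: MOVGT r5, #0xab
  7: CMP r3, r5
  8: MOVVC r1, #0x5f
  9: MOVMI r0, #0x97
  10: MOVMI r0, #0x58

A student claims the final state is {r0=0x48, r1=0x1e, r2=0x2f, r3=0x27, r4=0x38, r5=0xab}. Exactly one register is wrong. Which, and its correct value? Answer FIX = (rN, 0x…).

FIX = (r1, 0x5f)

0: ✓ CMP  NZCV=0010
1: ✓ SUBPL  r3←0x27
2: · MOVMI
3: ✓ CMP  NZCV=1001
4: · MOVVC
5: · MOVLT
6: ✓ MOVGT  r5←0xab
7: ✓ CMP  NZCV=0000
8: ✓ MOVVC  r1←0x5f
9: · MOVMI
10: · MOVMI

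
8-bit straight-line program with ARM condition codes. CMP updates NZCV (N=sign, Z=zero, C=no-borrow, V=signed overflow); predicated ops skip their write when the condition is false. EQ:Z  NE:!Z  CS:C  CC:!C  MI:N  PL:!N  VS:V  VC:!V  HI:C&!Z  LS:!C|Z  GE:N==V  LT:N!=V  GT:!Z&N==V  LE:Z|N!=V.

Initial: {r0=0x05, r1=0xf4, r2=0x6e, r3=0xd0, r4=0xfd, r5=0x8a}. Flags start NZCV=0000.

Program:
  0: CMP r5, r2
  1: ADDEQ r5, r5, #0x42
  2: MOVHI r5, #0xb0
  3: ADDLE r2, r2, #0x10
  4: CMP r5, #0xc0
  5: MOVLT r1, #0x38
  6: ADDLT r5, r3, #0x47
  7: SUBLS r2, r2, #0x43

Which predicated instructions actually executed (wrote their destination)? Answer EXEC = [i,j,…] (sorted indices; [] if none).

EXEC = [2,3,5,6,7]

[0] flags=0011 → (cmp)
[1] flags=0011 EQ?F → skip
[2] flags=0011 HI?T → r5=0xb0
[3] flags=0011 LE?T → r2=0x7e
[4] flags=1000 → (cmp)
[5] flags=1000 LT?T → r1=0x38
[6] flags=1000 LT?T → r5=0x17
[7] flags=1000 LS?T → r2=0x3b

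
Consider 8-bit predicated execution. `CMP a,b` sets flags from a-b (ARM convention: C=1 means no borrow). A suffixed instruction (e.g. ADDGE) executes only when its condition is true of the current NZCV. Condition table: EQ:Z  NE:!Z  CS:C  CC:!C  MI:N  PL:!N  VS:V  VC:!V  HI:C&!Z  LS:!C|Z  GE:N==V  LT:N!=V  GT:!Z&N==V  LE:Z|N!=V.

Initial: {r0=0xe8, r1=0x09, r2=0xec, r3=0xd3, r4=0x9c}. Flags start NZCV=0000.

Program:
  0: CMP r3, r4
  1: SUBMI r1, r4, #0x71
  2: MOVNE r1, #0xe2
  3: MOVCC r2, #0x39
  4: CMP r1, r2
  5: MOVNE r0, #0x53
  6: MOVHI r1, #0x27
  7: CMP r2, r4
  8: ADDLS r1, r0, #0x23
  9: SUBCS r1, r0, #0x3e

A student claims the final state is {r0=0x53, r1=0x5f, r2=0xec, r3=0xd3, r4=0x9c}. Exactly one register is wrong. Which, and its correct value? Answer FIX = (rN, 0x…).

FIX = (r1, 0x15)

[0] flags=0010 → (cmp)
[1] flags=0010 MI?F → skip
[2] flags=0010 NE?T → r1=0xe2
[3] flags=0010 CC?F → skip
[4] flags=1000 → (cmp)
[5] flags=1000 NE?T → r0=0x53
[6] flags=1000 HI?F → skip
[7] flags=0010 → (cmp)
[8] flags=0010 LS?F → skip
[9] flags=0010 CS?T → r1=0x15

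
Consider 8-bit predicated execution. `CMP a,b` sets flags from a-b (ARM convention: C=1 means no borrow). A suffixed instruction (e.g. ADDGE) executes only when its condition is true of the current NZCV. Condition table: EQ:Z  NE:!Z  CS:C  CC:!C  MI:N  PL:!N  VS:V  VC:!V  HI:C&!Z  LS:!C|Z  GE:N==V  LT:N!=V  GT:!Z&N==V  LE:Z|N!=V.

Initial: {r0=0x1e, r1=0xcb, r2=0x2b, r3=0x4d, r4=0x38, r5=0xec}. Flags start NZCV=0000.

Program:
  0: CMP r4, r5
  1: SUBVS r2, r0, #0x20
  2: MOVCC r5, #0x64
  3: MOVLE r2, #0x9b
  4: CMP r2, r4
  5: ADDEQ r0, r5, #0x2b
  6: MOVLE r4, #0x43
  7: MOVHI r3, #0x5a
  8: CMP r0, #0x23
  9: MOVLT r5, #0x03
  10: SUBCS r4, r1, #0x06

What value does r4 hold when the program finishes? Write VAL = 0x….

[0] flags=0000 → (cmp)
[1] flags=0000 VS?F → skip
[2] flags=0000 CC?T → r5=0x64
[3] flags=0000 LE?F → skip
[4] flags=1000 → (cmp)
[5] flags=1000 EQ?F → skip
[6] flags=1000 LE?T → r4=0x43
[7] flags=1000 HI?F → skip
[8] flags=1000 → (cmp)
[9] flags=1000 LT?T → r5=0x03
[10] flags=1000 CS?F → skip

VAL = 0x43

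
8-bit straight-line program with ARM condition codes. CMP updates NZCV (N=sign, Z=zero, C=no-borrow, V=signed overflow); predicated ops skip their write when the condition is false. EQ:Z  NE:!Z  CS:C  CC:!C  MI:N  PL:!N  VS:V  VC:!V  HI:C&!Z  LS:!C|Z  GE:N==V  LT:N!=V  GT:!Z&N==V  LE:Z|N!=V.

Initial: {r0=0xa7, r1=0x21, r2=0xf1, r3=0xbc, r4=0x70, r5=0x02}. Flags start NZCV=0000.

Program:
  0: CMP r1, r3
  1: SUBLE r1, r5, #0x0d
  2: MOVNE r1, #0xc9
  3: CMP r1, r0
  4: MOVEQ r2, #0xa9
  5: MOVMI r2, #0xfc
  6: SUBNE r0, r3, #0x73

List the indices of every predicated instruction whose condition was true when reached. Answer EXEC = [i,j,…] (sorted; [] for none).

[0] flags=0000 → (cmp)
[1] flags=0000 LE?F → skip
[2] flags=0000 NE?T → r1=0xc9
[3] flags=0010 → (cmp)
[4] flags=0010 EQ?F → skip
[5] flags=0010 MI?F → skip
[6] flags=0010 NE?T → r0=0x49

EXEC = [2,6]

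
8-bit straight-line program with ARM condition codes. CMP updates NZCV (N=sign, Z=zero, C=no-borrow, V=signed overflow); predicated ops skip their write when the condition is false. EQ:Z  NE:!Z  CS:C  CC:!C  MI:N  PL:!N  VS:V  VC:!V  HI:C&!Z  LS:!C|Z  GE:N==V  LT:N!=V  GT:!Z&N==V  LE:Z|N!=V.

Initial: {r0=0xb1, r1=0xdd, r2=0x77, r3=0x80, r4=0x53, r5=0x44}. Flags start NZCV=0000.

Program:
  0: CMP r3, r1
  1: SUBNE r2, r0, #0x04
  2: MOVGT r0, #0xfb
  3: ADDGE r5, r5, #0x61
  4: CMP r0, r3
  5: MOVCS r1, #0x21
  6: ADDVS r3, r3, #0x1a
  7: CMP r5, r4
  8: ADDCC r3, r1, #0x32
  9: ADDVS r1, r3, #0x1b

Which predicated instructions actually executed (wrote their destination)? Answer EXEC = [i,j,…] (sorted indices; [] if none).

EXEC = [1,5,8]

0: ✓ CMP  NZCV=1000
1: ✓ SUBNE  r2←0xad
2: · MOVGT
3: · ADDGE
4: ✓ CMP  NZCV=0010
5: ✓ MOVCS  r1←0x21
6: · ADDVS
7: ✓ CMP  NZCV=1000
8: ✓ ADDCC  r3←0x53
9: · ADDVS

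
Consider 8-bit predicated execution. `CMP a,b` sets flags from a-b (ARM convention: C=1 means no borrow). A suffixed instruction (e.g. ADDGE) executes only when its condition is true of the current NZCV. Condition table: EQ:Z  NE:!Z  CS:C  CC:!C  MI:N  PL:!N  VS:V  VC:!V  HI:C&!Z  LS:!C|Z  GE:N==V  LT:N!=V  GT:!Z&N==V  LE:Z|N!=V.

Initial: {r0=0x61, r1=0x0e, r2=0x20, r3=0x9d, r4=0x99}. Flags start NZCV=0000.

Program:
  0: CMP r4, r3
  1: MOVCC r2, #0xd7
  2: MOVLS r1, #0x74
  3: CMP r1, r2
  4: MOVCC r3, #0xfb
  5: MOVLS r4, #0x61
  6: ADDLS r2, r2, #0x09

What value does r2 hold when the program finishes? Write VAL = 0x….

[0] flags=1000 → (cmp)
[1] flags=1000 CC?T → r2=0xd7
[2] flags=1000 LS?T → r1=0x74
[3] flags=1001 → (cmp)
[4] flags=1001 CC?T → r3=0xfb
[5] flags=1001 LS?T → r4=0x61
[6] flags=1001 LS?T → r2=0xe0

VAL = 0xe0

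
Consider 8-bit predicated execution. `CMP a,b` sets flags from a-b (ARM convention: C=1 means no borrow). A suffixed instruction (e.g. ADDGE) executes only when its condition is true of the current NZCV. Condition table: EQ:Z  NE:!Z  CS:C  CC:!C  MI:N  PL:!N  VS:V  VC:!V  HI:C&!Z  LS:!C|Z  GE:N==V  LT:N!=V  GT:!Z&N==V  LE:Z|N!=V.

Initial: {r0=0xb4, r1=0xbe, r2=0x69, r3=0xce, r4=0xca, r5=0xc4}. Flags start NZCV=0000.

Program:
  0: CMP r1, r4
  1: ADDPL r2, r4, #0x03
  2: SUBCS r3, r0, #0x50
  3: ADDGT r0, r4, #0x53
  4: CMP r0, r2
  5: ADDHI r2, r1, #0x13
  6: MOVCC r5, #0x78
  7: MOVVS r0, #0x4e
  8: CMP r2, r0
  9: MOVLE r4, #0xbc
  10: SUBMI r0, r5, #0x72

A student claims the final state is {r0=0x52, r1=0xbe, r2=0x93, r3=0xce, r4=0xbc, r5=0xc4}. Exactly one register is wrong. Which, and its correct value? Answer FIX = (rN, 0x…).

FIX = (r2, 0xd1)

0: ✓ CMP  NZCV=1000
1: · ADDPL
2: · SUBCS
3: · ADDGT
4: ✓ CMP  NZCV=0011
5: ✓ ADDHI  r2←0xd1
6: · MOVCC
7: ✓ MOVVS  r0←0x4e
8: ✓ CMP  NZCV=1010
9: ✓ MOVLE  r4←0xbc
10: ✓ SUBMI  r0←0x52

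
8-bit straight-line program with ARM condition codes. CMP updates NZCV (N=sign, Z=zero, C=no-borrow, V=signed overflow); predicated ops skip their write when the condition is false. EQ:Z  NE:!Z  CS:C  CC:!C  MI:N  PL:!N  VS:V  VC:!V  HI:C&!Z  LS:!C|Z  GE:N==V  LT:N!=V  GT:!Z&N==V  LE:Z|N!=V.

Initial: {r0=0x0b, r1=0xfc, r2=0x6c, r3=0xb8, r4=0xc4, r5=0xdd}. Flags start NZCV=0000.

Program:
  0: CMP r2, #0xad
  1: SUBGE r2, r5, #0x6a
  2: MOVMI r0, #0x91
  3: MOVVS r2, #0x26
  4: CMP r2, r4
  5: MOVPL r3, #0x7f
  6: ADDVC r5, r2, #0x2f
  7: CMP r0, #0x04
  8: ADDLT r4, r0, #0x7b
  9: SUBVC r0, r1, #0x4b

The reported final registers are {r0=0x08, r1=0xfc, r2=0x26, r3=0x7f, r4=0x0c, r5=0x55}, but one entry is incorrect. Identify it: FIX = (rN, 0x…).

FIX = (r0, 0xb1)

0: ✓ CMP  NZCV=1001
1: ✓ SUBGE  r2←0x73
2: ✓ MOVMI  r0←0x91
3: ✓ MOVVS  r2←0x26
4: ✓ CMP  NZCV=0000
5: ✓ MOVPL  r3←0x7f
6: ✓ ADDVC  r5←0x55
7: ✓ CMP  NZCV=1010
8: ✓ ADDLT  r4←0x0c
9: ✓ SUBVC  r0←0xb1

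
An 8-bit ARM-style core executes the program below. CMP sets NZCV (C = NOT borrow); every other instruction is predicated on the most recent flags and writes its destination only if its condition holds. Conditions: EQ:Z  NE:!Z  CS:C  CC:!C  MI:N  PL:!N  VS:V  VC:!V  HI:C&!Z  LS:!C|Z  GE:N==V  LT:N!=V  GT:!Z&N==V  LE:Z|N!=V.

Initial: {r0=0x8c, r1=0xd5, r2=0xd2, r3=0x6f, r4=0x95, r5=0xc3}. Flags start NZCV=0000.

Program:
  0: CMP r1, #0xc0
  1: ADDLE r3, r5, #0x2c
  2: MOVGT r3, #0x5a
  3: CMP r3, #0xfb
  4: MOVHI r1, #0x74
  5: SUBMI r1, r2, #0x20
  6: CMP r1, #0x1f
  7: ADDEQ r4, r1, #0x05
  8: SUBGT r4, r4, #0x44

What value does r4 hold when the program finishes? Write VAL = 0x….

0: ✓ CMP  NZCV=0010
1: · ADDLE
2: ✓ MOVGT  r3←0x5a
3: ✓ CMP  NZCV=0000
4: · MOVHI
5: · SUBMI
6: ✓ CMP  NZCV=1010
7: · ADDEQ
8: · SUBGT

VAL = 0x95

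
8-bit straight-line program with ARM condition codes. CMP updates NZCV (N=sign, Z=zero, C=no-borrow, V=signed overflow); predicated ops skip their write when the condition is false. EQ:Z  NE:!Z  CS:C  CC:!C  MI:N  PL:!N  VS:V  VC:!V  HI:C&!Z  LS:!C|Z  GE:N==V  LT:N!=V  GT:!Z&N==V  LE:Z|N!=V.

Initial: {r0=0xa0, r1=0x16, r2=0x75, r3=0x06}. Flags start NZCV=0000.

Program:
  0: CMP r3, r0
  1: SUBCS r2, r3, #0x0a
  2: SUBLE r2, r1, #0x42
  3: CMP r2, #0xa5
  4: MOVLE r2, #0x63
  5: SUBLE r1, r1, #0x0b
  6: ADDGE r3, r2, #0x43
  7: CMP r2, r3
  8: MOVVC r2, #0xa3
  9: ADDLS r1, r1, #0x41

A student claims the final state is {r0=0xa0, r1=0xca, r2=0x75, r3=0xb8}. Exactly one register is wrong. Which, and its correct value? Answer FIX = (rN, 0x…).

0: ✓ CMP  NZCV=0000
1: · SUBCS
2: · SUBLE
3: ✓ CMP  NZCV=1001
4: · MOVLE
5: · SUBLE
6: ✓ ADDGE  r3←0xb8
7: ✓ CMP  NZCV=1001
8: · MOVVC
9: ✓ ADDLS  r1←0x57

FIX = (r1, 0x57)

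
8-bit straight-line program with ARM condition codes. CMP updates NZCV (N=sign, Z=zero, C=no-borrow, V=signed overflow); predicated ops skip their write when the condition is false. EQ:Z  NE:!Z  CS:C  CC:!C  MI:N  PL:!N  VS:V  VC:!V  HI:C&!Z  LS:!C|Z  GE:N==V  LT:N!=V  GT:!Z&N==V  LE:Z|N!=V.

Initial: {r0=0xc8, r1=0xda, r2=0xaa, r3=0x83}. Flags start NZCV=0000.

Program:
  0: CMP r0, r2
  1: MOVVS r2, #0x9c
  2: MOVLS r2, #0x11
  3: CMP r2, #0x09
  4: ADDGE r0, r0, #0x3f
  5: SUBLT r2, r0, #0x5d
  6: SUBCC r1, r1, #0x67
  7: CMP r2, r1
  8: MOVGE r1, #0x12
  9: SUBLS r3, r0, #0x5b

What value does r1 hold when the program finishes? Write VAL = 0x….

VAL = 0x12

[0] flags=0010 → (cmp)
[1] flags=0010 VS?F → skip
[2] flags=0010 LS?F → skip
[3] flags=1010 → (cmp)
[4] flags=1010 GE?F → skip
[5] flags=1010 LT?T → r2=0x6b
[6] flags=1010 CC?F → skip
[7] flags=1001 → (cmp)
[8] flags=1001 GE?T → r1=0x12
[9] flags=1001 LS?T → r3=0x6d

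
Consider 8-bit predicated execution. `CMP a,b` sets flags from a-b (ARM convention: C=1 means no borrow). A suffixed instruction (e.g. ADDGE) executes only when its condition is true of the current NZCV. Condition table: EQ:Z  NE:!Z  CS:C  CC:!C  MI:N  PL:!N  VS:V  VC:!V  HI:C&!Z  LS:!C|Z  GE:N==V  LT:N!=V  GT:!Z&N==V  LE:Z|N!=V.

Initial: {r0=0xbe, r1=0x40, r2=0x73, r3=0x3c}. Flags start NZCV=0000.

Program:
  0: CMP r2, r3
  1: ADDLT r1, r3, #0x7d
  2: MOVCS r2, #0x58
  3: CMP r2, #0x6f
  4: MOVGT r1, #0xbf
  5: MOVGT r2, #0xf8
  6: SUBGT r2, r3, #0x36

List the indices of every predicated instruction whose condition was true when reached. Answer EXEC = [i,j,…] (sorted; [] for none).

EXEC = [2]

[0] flags=0010 → (cmp)
[1] flags=0010 LT?F → skip
[2] flags=0010 CS?T → r2=0x58
[3] flags=1000 → (cmp)
[4] flags=1000 GT?F → skip
[5] flags=1000 GT?F → skip
[6] flags=1000 GT?F → skip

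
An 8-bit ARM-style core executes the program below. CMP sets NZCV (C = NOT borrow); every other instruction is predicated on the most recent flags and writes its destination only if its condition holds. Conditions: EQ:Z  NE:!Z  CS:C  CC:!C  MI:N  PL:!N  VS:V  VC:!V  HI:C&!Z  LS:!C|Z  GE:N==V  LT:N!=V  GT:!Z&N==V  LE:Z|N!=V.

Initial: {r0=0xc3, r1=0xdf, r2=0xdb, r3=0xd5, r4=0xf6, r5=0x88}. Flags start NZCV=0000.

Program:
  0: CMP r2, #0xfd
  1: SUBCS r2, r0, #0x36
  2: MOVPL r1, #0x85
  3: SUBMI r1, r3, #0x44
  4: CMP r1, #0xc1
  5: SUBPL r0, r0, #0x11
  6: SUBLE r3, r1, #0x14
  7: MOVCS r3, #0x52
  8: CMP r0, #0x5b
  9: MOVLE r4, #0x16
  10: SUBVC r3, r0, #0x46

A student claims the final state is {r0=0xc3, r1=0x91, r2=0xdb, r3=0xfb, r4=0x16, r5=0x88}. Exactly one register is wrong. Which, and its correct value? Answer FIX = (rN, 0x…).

FIX = (r3, 0x7d)

0: ✓ CMP  NZCV=1000
1: · SUBCS
2: · MOVPL
3: ✓ SUBMI  r1←0x91
4: ✓ CMP  NZCV=1000
5: · SUBPL
6: ✓ SUBLE  r3←0x7d
7: · MOVCS
8: ✓ CMP  NZCV=0011
9: ✓ MOVLE  r4←0x16
10: · SUBVC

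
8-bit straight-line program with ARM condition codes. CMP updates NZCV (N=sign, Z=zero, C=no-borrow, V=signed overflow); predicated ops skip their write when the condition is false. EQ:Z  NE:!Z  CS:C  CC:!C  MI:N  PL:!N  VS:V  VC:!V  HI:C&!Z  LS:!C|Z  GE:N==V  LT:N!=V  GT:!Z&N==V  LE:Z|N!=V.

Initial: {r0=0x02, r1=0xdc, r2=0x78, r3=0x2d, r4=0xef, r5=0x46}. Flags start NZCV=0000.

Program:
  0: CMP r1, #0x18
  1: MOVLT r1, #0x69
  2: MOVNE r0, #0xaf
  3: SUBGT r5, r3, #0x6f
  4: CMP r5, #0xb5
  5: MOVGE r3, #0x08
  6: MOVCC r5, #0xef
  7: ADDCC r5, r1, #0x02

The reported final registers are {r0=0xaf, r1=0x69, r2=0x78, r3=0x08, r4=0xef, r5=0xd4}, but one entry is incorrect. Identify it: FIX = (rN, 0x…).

FIX = (r5, 0x6b)

0: ✓ CMP  NZCV=1010
1: ✓ MOVLT  r1←0x69
2: ✓ MOVNE  r0←0xaf
3: · SUBGT
4: ✓ CMP  NZCV=1001
5: ✓ MOVGE  r3←0x08
6: ✓ MOVCC  r5←0xef
7: ✓ ADDCC  r5←0x6b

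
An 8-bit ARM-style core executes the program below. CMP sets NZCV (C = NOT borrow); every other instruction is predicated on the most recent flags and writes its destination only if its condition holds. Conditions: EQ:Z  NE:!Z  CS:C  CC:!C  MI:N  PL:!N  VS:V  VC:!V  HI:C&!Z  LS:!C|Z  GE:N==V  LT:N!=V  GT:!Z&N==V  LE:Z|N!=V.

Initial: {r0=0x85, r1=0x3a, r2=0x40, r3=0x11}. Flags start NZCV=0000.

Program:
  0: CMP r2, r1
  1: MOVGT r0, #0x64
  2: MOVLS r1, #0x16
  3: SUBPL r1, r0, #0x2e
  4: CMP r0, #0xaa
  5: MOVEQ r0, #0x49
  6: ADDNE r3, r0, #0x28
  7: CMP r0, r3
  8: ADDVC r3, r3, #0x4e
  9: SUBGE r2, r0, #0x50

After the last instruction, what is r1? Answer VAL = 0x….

0: ✓ CMP  NZCV=0010
1: ✓ MOVGT  r0←0x64
2: · MOVLS
3: ✓ SUBPL  r1←0x36
4: ✓ CMP  NZCV=1001
5: · MOVEQ
6: ✓ ADDNE  r3←0x8c
7: ✓ CMP  NZCV=1001
8: · ADDVC
9: ✓ SUBGE  r2←0x14

VAL = 0x36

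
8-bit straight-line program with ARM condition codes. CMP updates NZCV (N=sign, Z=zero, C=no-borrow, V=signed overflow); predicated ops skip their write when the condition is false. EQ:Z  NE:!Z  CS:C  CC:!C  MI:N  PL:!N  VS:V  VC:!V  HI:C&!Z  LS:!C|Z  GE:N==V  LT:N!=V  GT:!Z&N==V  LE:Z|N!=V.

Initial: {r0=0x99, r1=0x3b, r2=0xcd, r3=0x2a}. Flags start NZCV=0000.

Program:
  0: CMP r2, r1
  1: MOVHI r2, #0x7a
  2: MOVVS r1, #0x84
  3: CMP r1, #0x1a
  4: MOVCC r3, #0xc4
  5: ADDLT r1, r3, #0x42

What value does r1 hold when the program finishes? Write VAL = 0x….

0: ✓ CMP  NZCV=1010
1: ✓ MOVHI  r2←0x7a
2: · MOVVS
3: ✓ CMP  NZCV=0010
4: · MOVCC
5: · ADDLT

VAL = 0x3b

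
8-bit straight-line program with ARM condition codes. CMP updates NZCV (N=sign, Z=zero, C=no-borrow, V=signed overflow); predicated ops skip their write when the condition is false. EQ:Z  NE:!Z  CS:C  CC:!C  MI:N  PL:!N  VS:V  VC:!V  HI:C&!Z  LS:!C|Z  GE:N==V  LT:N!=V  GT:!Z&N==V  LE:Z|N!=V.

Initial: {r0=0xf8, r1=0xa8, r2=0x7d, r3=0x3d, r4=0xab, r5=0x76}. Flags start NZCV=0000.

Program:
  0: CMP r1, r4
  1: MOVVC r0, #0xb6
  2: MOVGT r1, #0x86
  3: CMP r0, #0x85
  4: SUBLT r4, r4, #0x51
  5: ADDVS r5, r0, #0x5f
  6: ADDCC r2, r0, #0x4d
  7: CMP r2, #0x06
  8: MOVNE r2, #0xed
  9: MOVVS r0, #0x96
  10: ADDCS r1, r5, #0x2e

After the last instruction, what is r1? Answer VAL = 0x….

VAL = 0xa4

0: ✓ CMP  NZCV=1000
1: ✓ MOVVC  r0←0xb6
2: · MOVGT
3: ✓ CMP  NZCV=0010
4: · SUBLT
5: · ADDVS
6: · ADDCC
7: ✓ CMP  NZCV=0010
8: ✓ MOVNE  r2←0xed
9: · MOVVS
10: ✓ ADDCS  r1←0xa4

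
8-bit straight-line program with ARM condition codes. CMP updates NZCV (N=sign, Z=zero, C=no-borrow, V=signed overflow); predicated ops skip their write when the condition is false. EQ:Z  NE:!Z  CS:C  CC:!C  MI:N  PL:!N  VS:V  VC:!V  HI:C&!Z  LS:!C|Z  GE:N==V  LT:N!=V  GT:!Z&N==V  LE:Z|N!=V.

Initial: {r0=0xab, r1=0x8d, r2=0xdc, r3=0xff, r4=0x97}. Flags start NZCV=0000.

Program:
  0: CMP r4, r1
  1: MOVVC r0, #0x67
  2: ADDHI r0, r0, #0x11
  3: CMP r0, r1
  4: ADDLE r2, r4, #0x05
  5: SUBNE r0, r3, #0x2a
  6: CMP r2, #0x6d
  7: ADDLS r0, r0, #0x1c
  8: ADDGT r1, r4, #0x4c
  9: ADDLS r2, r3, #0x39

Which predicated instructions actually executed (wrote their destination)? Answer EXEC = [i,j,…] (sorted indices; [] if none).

EXEC = [1,2,5]

0: ✓ CMP  NZCV=0010
1: ✓ MOVVC  r0←0x67
2: ✓ ADDHI  r0←0x78
3: ✓ CMP  NZCV=1001
4: · ADDLE
5: ✓ SUBNE  r0←0xd5
6: ✓ CMP  NZCV=0011
7: · ADDLS
8: · ADDGT
9: · ADDLS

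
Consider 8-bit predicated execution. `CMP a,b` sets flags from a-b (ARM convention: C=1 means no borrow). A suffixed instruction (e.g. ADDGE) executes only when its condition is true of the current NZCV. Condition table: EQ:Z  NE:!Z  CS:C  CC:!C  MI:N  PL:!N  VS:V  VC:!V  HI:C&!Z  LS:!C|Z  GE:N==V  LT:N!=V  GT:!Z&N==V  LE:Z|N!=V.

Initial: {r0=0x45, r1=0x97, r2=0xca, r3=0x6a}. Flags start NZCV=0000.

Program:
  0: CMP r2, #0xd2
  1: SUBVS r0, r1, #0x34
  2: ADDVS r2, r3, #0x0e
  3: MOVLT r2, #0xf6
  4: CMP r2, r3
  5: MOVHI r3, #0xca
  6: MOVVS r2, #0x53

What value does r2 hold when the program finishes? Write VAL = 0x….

[0] flags=1000 → (cmp)
[1] flags=1000 VS?F → skip
[2] flags=1000 VS?F → skip
[3] flags=1000 LT?T → r2=0xf6
[4] flags=1010 → (cmp)
[5] flags=1010 HI?T → r3=0xca
[6] flags=1010 VS?F → skip

VAL = 0xf6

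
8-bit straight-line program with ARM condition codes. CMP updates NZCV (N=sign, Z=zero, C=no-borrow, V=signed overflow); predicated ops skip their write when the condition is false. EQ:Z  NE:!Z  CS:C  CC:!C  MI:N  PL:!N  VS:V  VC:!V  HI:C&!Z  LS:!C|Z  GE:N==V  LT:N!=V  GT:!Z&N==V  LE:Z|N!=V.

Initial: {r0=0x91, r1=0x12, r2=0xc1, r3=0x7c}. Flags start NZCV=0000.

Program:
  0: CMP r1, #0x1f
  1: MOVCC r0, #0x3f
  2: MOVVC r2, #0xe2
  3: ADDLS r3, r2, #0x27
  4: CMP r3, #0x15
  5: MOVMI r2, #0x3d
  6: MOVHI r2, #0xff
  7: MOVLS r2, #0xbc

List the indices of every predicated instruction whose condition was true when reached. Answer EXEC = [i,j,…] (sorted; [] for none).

0: ✓ CMP  NZCV=1000
1: ✓ MOVCC  r0←0x3f
2: ✓ MOVVC  r2←0xe2
3: ✓ ADDLS  r3←0x09
4: ✓ CMP  NZCV=1000
5: ✓ MOVMI  r2←0x3d
6: · MOVHI
7: ✓ MOVLS  r2←0xbc

EXEC = [1,2,3,5,7]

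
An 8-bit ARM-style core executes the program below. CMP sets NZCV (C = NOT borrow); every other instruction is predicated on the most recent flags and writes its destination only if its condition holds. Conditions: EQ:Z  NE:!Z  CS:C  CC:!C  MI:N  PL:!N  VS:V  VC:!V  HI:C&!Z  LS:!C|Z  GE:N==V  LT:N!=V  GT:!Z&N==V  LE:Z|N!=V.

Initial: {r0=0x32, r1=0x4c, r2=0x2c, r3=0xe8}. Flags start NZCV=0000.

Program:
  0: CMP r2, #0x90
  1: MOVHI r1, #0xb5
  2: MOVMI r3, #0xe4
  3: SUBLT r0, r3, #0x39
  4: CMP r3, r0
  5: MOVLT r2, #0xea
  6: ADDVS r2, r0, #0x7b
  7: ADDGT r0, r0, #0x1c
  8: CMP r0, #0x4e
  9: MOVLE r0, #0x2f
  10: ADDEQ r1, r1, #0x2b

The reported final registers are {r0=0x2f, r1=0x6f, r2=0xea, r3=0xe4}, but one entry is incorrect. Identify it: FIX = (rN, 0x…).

[0] flags=1001 → (cmp)
[1] flags=1001 HI?F → skip
[2] flags=1001 MI?T → r3=0xe4
[3] flags=1001 LT?F → skip
[4] flags=1010 → (cmp)
[5] flags=1010 LT?T → r2=0xea
[6] flags=1010 VS?F → skip
[7] flags=1010 GT?F → skip
[8] flags=1000 → (cmp)
[9] flags=1000 LE?T → r0=0x2f
[10] flags=1000 EQ?F → skip

FIX = (r1, 0x4c)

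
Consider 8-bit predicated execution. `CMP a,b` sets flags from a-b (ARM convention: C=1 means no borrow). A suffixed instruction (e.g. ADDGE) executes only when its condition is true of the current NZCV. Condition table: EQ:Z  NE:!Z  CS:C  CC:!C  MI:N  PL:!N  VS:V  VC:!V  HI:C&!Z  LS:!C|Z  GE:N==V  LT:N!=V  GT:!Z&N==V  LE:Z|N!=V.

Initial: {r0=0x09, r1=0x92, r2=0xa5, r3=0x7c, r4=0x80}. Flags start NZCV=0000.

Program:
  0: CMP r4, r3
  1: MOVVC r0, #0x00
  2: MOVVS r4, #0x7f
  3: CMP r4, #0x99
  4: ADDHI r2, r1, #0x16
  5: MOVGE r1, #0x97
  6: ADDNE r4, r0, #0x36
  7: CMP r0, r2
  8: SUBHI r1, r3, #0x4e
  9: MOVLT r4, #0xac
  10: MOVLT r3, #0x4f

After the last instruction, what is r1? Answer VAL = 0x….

VAL = 0x97

0: ✓ CMP  NZCV=0011
1: · MOVVC
2: ✓ MOVVS  r4←0x7f
3: ✓ CMP  NZCV=1001
4: · ADDHI
5: ✓ MOVGE  r1←0x97
6: ✓ ADDNE  r4←0x3f
7: ✓ CMP  NZCV=0000
8: · SUBHI
9: · MOVLT
10: · MOVLT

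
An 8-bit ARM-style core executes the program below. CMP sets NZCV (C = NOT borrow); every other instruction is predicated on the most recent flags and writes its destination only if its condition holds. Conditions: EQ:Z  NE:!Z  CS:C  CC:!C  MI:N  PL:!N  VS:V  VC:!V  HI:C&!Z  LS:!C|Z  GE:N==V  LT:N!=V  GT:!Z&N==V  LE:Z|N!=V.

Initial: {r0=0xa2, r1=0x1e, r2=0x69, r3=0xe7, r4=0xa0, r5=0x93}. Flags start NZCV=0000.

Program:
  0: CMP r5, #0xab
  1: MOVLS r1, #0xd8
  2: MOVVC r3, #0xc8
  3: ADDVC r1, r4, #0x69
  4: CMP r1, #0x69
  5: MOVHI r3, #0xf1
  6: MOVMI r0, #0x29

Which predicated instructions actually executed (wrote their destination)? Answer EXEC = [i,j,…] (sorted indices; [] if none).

[0] flags=1000 → (cmp)
[1] flags=1000 LS?T → r1=0xd8
[2] flags=1000 VC?T → r3=0xc8
[3] flags=1000 VC?T → r1=0x09
[4] flags=1000 → (cmp)
[5] flags=1000 HI?F → skip
[6] flags=1000 MI?T → r0=0x29

EXEC = [1,2,3,6]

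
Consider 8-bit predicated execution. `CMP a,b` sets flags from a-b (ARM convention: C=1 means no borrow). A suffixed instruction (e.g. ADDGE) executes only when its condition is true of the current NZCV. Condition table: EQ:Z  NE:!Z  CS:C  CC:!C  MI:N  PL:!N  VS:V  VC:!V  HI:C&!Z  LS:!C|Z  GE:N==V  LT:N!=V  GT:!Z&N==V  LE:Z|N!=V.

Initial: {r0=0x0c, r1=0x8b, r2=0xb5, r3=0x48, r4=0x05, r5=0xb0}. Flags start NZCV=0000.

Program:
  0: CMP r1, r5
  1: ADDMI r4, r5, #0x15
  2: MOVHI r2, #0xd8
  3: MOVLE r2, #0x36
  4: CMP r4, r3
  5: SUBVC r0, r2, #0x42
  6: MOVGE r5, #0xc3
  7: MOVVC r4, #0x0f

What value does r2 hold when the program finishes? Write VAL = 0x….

0: ✓ CMP  NZCV=1000
1: ✓ ADDMI  r4←0xc5
2: · MOVHI
3: ✓ MOVLE  r2←0x36
4: ✓ CMP  NZCV=0011
5: · SUBVC
6: · MOVGE
7: · MOVVC

VAL = 0x36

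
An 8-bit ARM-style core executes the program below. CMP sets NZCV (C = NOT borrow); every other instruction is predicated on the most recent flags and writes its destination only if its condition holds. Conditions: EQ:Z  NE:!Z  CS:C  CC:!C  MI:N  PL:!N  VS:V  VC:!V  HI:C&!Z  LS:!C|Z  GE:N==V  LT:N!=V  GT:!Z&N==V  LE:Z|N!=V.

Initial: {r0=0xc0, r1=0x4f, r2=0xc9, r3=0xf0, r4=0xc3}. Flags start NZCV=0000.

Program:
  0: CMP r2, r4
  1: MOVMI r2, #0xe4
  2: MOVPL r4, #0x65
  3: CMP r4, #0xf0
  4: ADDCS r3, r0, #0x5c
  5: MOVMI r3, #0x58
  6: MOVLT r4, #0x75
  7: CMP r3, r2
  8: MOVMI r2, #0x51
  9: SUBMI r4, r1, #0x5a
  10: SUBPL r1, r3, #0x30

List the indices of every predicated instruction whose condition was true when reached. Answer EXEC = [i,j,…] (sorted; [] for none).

0: ✓ CMP  NZCV=0010
1: · MOVMI
2: ✓ MOVPL  r4←0x65
3: ✓ CMP  NZCV=0000
4: · ADDCS
5: · MOVMI
6: · MOVLT
7: ✓ CMP  NZCV=0010
8: · MOVMI
9: · SUBMI
10: ✓ SUBPL  r1←0xc0

EXEC = [2,10]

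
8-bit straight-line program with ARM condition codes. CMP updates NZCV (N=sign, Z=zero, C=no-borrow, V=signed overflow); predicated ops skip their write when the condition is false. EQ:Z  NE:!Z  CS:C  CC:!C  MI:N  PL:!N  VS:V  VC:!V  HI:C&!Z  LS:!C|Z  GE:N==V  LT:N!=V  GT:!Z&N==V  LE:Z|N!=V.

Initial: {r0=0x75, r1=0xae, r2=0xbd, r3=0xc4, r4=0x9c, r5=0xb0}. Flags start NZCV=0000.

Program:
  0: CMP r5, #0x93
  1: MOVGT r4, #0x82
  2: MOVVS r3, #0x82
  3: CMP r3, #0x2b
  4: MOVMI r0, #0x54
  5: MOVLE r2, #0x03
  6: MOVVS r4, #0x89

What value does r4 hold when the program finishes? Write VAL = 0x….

0: ✓ CMP  NZCV=0010
1: ✓ MOVGT  r4←0x82
2: · MOVVS
3: ✓ CMP  NZCV=1010
4: ✓ MOVMI  r0←0x54
5: ✓ MOVLE  r2←0x03
6: · MOVVS

VAL = 0x82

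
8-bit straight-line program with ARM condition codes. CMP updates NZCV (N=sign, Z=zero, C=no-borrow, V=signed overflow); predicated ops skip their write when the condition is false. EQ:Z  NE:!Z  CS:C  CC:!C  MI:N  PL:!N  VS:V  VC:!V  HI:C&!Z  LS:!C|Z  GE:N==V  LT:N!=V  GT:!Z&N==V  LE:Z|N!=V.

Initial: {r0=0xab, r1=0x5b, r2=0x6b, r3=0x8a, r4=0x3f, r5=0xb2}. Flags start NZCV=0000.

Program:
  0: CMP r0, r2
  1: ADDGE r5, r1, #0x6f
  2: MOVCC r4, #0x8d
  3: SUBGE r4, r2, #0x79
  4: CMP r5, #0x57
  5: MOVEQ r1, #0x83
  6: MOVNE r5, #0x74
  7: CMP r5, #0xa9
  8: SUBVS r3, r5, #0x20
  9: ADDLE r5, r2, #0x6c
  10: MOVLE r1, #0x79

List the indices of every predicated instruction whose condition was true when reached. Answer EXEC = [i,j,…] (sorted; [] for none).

EXEC = [6,8]

[0] flags=0011 → (cmp)
[1] flags=0011 GE?F → skip
[2] flags=0011 CC?F → skip
[3] flags=0011 GE?F → skip
[4] flags=0011 → (cmp)
[5] flags=0011 EQ?F → skip
[6] flags=0011 NE?T → r5=0x74
[7] flags=1001 → (cmp)
[8] flags=1001 VS?T → r3=0x54
[9] flags=1001 LE?F → skip
[10] flags=1001 LE?F → skip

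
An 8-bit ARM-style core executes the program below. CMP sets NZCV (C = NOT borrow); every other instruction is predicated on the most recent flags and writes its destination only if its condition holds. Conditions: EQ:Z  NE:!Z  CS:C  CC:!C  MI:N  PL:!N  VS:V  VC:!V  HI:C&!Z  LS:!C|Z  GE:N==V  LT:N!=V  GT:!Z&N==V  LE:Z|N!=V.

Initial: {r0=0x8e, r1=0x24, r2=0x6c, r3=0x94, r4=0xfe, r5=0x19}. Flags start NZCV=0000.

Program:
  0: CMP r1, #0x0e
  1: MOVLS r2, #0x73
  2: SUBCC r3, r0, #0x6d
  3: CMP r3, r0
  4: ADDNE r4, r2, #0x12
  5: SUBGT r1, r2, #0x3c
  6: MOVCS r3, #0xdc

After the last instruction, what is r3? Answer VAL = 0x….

VAL = 0xdc

0: ✓ CMP  NZCV=0010
1: · MOVLS
2: · SUBCC
3: ✓ CMP  NZCV=0010
4: ✓ ADDNE  r4←0x7e
5: ✓ SUBGT  r1←0x30
6: ✓ MOVCS  r3←0xdc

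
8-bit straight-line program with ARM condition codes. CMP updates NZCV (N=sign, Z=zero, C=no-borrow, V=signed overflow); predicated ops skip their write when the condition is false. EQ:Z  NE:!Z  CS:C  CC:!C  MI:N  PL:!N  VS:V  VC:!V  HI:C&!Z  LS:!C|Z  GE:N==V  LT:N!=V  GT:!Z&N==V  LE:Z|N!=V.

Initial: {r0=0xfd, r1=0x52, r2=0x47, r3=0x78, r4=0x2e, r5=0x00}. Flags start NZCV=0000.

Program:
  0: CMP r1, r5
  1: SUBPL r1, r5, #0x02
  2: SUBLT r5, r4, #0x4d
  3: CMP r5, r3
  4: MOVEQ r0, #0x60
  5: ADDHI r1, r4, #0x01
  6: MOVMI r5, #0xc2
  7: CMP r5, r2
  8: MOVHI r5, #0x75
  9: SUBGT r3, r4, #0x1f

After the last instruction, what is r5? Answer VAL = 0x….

VAL = 0x75

0: ✓ CMP  NZCV=0010
1: ✓ SUBPL  r1←0xfe
2: · SUBLT
3: ✓ CMP  NZCV=1000
4: · MOVEQ
5: · ADDHI
6: ✓ MOVMI  r5←0xc2
7: ✓ CMP  NZCV=0011
8: ✓ MOVHI  r5←0x75
9: · SUBGT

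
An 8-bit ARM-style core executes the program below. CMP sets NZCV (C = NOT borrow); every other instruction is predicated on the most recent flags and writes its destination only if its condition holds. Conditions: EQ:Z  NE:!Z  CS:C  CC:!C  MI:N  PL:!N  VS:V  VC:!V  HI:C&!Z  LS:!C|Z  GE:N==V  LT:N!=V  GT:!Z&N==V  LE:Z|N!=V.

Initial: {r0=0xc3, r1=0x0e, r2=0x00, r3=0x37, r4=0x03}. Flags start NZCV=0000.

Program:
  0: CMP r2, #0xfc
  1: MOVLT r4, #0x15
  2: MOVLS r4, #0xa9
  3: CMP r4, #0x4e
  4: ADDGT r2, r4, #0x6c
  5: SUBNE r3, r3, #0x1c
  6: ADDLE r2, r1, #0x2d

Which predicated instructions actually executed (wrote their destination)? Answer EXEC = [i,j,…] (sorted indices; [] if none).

EXEC = [2,5,6]

0: ✓ CMP  NZCV=0000
1: · MOVLT
2: ✓ MOVLS  r4←0xa9
3: ✓ CMP  NZCV=0011
4: · ADDGT
5: ✓ SUBNE  r3←0x1b
6: ✓ ADDLE  r2←0x3b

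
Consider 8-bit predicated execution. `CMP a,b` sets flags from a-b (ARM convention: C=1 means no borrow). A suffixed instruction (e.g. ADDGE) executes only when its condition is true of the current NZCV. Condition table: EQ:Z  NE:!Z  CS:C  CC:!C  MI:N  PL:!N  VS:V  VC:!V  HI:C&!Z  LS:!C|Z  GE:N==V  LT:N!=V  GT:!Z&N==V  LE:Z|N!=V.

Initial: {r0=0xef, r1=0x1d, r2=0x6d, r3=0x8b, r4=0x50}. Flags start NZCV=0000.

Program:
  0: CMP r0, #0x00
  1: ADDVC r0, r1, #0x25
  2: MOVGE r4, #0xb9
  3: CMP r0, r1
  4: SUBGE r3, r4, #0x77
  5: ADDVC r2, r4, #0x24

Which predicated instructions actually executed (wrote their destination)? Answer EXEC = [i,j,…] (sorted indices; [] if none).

EXEC = [1,4,5]

0: ✓ CMP  NZCV=1010
1: ✓ ADDVC  r0←0x42
2: · MOVGE
3: ✓ CMP  NZCV=0010
4: ✓ SUBGE  r3←0xd9
5: ✓ ADDVC  r2←0x74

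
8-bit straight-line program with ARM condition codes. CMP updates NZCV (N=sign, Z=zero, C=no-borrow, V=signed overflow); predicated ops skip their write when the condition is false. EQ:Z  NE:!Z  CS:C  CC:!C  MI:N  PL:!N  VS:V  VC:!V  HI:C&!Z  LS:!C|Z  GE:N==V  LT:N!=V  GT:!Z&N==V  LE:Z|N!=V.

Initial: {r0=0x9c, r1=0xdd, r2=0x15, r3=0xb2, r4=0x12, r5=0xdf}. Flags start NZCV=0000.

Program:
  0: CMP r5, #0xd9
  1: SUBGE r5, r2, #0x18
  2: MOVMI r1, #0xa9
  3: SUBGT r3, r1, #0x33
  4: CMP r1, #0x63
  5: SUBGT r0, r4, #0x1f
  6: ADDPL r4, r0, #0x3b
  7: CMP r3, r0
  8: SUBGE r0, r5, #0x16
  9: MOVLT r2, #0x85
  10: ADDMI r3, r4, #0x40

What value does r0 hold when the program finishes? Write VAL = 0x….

VAL = 0xe7

0: ✓ CMP  NZCV=0010
1: ✓ SUBGE  r5←0xfd
2: · MOVMI
3: ✓ SUBGT  r3←0xaa
4: ✓ CMP  NZCV=0011
5: · SUBGT
6: ✓ ADDPL  r4←0xd7
7: ✓ CMP  NZCV=0010
8: ✓ SUBGE  r0←0xe7
9: · MOVLT
10: · ADDMI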